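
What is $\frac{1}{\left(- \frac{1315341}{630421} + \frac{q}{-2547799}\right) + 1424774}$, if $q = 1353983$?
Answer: $\frac{1606185993379}{2288447837726770044} \approx 7.0187 \cdot 10^{-7}$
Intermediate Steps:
$\frac{1}{\left(- \frac{1315341}{630421} + \frac{q}{-2547799}\right) + 1424774} = \frac{1}{\left(- \frac{1315341}{630421} + \frac{1353983}{-2547799}\right) + 1424774} = \frac{1}{\left(\left(-1315341\right) \frac{1}{630421} + 1353983 \left(- \frac{1}{2547799}\right)\right) + 1424774} = \frac{1}{\left(- \frac{1315341}{630421} - \frac{1353983}{2547799}\right) + 1424774} = \frac{1}{- \frac{4204803801302}{1606185993379} + 1424774} = \frac{1}{\frac{2288447837726770044}{1606185993379}} = \frac{1606185993379}{2288447837726770044}$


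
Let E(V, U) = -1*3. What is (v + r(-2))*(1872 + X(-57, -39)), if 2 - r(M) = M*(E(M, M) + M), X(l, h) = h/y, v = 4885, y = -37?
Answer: 337990731/37 ≈ 9.1349e+6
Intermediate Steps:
X(l, h) = -h/37 (X(l, h) = h/(-37) = h*(-1/37) = -h/37)
E(V, U) = -3
r(M) = 2 - M*(-3 + M)
(v + r(-2))*(1872 + X(-57, -39)) = (4885 + (2 - 1*(-2)² + 3*(-2)))*(1872 - 1/37*(-39)) = (4885 + (2 - 1*4 - 6))*(1872 + 39/37) = (4885 + (2 - 4 - 6))*(69303/37) = (4885 - 8)*(69303/37) = 4877*(69303/37) = 337990731/37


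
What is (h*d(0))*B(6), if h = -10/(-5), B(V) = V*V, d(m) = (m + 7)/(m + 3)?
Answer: 168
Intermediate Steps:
d(m) = (7 + m)/(3 + m)
B(V) = V²
h = 2 (h = -10*(-⅕) = 2)
(h*d(0))*B(6) = (2*((7 + 0)/(3 + 0)))*6² = (2*(7/3))*36 = (14/3)*36 = 168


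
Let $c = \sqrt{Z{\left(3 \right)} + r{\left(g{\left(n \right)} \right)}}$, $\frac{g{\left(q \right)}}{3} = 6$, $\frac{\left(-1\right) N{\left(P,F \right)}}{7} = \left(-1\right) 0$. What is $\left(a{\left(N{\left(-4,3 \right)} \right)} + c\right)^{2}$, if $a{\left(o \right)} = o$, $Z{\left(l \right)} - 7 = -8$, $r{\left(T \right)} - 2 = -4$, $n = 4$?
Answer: $-3$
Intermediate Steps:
$N{\left(P,F \right)} = 0$ ($N{\left(P,F \right)} = - 7 \left(\left(-1\right) 0\right) = \left(-7\right) 0 = 0$)
$g{\left(q \right)} = 18$ ($g{\left(q \right)} = 3 \cdot 6 = 18$)
$r{\left(T \right)} = -2$ ($r{\left(T \right)} = 2 - 4 = -2$)
$Z{\left(l \right)} = -1$ ($Z{\left(l \right)} = 7 - 8 = -1$)
$c = i \sqrt{3}$ ($c = \sqrt{-1 - 2} = \sqrt{-3} = i \sqrt{3} \approx 1.732 i$)
$\left(a{\left(N{\left(-4,3 \right)} \right)} + c\right)^{2} = \left(0 + i \sqrt{3}\right)^{2} = \left(i \sqrt{3}\right)^{2} = -3$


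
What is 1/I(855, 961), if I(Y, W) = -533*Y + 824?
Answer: -1/454891 ≈ -2.1983e-6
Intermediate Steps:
I(Y, W) = 824 - 533*Y
1/I(855, 961) = 1/(824 - 533*855) = 1/(824 - 455715) = 1/(-454891) = -1/454891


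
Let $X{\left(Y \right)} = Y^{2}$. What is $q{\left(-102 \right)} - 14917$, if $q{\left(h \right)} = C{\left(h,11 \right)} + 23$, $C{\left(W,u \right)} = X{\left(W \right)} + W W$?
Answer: $5914$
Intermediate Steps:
$C{\left(W,u \right)} = 2 W^{2}$ ($C{\left(W,u \right)} = W^{2} + W W = W^{2} + W^{2} = 2 W^{2}$)
$q{\left(h \right)} = 23 + 2 h^{2}$ ($q{\left(h \right)} = 2 h^{2} + 23 = 23 + 2 h^{2}$)
$q{\left(-102 \right)} - 14917 = \left(23 + 2 \left(-102\right)^{2}\right) - 14917 = \left(23 + 2 \cdot 10404\right) - 14917 = \left(23 + 20808\right) - 14917 = 20831 - 14917 = 5914$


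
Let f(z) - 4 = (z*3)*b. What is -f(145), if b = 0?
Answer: -4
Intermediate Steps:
f(z) = 4 (f(z) = 4 + (z*3)*0 = 4 + (3*z)*0 = 4 + 0 = 4)
-f(145) = -1*4 = -4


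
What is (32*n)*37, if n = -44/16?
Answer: -3256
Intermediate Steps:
n = -11/4 (n = -44*1/16 = -11/4 ≈ -2.7500)
(32*n)*37 = (32*(-11/4))*37 = -88*37 = -3256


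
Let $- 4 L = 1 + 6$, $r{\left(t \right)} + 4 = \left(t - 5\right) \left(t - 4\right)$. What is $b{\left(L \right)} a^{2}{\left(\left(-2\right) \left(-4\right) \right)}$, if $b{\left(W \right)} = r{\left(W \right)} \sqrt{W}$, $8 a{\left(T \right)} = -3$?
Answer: $\frac{5013 i \sqrt{7}}{2048} \approx 6.4762 i$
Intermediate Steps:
$r{\left(t \right)} = -4 + \left(-5 + t\right) \left(-4 + t\right)$ ($r{\left(t \right)} = -4 + \left(t - 5\right) \left(t - 4\right) = -4 + \left(-5 + t\right) \left(-4 + t\right)$)
$a{\left(T \right)} = - \frac{3}{8}$ ($a{\left(T \right)} = \frac{1}{8} \left(-3\right) = - \frac{3}{8}$)
$L = - \frac{7}{4}$ ($L = - \frac{1 + 6}{4} = \left(- \frac{1}{4}\right) 7 = - \frac{7}{4} \approx -1.75$)
$b{\left(W \right)} = \sqrt{W} \left(16 + W^{2} - 9 W\right)$ ($b{\left(W \right)} = \left(16 + W^{2} - 9 W\right) \sqrt{W} = \sqrt{W} \left(16 + W^{2} - 9 W\right)$)
$b{\left(L \right)} a^{2}{\left(\left(-2\right) \left(-4\right) \right)} = \sqrt{- \frac{7}{4}} \left(16 + \left(- \frac{7}{4}\right)^{2} - - \frac{63}{4}\right) \left(- \frac{3}{8}\right)^{2} = \frac{i \sqrt{7}}{2} \left(16 + \frac{49}{16} + \frac{63}{4}\right) \frac{9}{64} = \frac{i \sqrt{7}}{2} \cdot \frac{557}{16} \cdot \frac{9}{64} = \frac{557 i \sqrt{7}}{32} \cdot \frac{9}{64} = \frac{5013 i \sqrt{7}}{2048}$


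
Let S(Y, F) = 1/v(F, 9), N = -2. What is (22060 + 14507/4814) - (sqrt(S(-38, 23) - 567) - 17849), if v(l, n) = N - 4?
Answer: 192136433/4814 - I*sqrt(20418)/6 ≈ 39912.0 - 23.815*I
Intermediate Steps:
v(l, n) = -6 (v(l, n) = -2 - 4 = -6)
S(Y, F) = -1/6 (S(Y, F) = 1/(-6) = -1/6)
(22060 + 14507/4814) - (sqrt(S(-38, 23) - 567) - 17849) = (22060 + 14507/4814) - (sqrt(-1/6 - 567) - 17849) = (22060 + 14507*(1/4814)) - (sqrt(-3403/6) - 17849) = (22060 + 14507/4814) - (I*sqrt(20418)/6 - 17849) = 106211347/4814 - (-17849 + I*sqrt(20418)/6) = 106211347/4814 + (17849 - I*sqrt(20418)/6) = 192136433/4814 - I*sqrt(20418)/6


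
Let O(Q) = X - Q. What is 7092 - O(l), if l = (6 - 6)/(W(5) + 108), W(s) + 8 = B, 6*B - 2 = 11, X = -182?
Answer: 7274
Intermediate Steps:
B = 13/6 (B = 1/3 + (1/6)*11 = 1/3 + 11/6 = 13/6 ≈ 2.1667)
W(s) = -35/6 (W(s) = -8 + 13/6 = -35/6)
l = 0 (l = (6 - 6)/(-35/6 + 108) = 0/(613/6) = 0*(6/613) = 0)
O(Q) = -182 - Q
7092 - O(l) = 7092 - (-182 - 1*0) = 7092 - (-182 + 0) = 7092 - 1*(-182) = 7092 + 182 = 7274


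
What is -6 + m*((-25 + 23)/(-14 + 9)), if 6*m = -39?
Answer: -43/5 ≈ -8.6000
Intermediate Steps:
m = -13/2 (m = (⅙)*(-39) = -13/2 ≈ -6.5000)
-6 + m*((-25 + 23)/(-14 + 9)) = -6 - 13*(-25 + 23)/(2*(-14 + 9)) = -6 - (-13)/(-5) = -6 - (-13)*(-1)/5 = -6 - 13/2*⅖ = -6 - 13/5 = -43/5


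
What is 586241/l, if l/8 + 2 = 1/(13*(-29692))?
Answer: -1824892589/49806 ≈ -36640.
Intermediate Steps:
l = -1543986/96499 (l = -16 + 8/((13*(-29692))) = -16 + 8/(-385996) = -16 + 8*(-1/385996) = -16 - 2/96499 = -1543986/96499 ≈ -16.000)
586241/l = 586241/(-1543986/96499) = 586241*(-96499/1543986) = -1824892589/49806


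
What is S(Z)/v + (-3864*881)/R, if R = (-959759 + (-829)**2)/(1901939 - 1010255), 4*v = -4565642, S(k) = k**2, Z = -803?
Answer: 3464701638214240826/311054906639 ≈ 1.1139e+7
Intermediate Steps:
v = -2282821/2 (v = (1/4)*(-4565642) = -2282821/2 ≈ -1.1414e+6)
R = -136259/445842 (R = (-959759 + 687241)/891684 = -272518*1/891684 = -136259/445842 ≈ -0.30562)
S(Z)/v + (-3864*881)/R = (-803)**2/(-2282821/2) + (-3864*881)/(-136259/445842) = 644809*(-2/2282821) - 3404184*(-445842/136259) = -1289618/2282821 + 1517728202928/136259 = 3464701638214240826/311054906639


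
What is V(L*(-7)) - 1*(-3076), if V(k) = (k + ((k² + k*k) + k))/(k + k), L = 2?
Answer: 3063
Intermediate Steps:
V(k) = (2*k + 2*k²)/(2*k) (V(k) = (k + ((k² + k²) + k))/((2*k)) = (k + (2*k² + k))*(1/(2*k)) = (k + (k + 2*k²))*(1/(2*k)) = (2*k + 2*k²)*(1/(2*k)) = (2*k + 2*k²)/(2*k))
V(L*(-7)) - 1*(-3076) = (1 + 2*(-7)) - 1*(-3076) = (1 - 14) + 3076 = -13 + 3076 = 3063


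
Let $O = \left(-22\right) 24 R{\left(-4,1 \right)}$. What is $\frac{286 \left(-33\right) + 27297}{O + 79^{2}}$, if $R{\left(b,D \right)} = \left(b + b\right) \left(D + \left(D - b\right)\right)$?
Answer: $\frac{17859}{31585} \approx 0.56543$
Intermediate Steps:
$R{\left(b,D \right)} = 2 b \left(- b + 2 D\right)$
$O = 25344$ ($O = \left(-22\right) 24 \cdot 2 \left(-4\right) \left(\left(-1\right) \left(-4\right) + 2 \cdot 1\right) = - 528 \cdot 2 \left(-4\right) \left(4 + 2\right) = - 528 \cdot 2 \left(-4\right) 6 = \left(-528\right) \left(-48\right) = 25344$)
$\frac{286 \left(-33\right) + 27297}{O + 79^{2}} = \frac{286 \left(-33\right) + 27297}{25344 + 79^{2}} = \frac{-9438 + 27297}{25344 + 6241} = \frac{17859}{31585}$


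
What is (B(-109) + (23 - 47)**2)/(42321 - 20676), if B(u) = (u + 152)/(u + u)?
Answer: 25105/943722 ≈ 0.026602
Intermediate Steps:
B(u) = (152 + u)/(2*u) (B(u) = (152 + u)/((2*u)) = (152 + u)*(1/(2*u)) = (152 + u)/(2*u))
(B(-109) + (23 - 47)**2)/(42321 - 20676) = ((1/2)*(152 - 109)/(-109) + (23 - 47)**2)/(42321 - 20676) = ((1/2)*(-1/109)*43 + (-24)**2)/21645 = (-43/218 + 576)*(1/21645) = (125525/218)*(1/21645) = 25105/943722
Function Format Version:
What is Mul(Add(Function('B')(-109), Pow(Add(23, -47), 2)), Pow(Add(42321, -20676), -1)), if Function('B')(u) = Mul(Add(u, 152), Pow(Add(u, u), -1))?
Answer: Rational(25105, 943722) ≈ 0.026602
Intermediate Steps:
Function('B')(u) = Mul(Rational(1, 2), Pow(u, -1), Add(152, u)) (Function('B')(u) = Mul(Add(152, u), Pow(Mul(2, u), -1)) = Mul(Add(152, u), Mul(Rational(1, 2), Pow(u, -1))) = Mul(Rational(1, 2), Pow(u, -1), Add(152, u)))
Mul(Add(Function('B')(-109), Pow(Add(23, -47), 2)), Pow(Add(42321, -20676), -1)) = Mul(Add(Mul(Rational(1, 2), Pow(-109, -1), Add(152, -109)), Pow(Add(23, -47), 2)), Pow(Add(42321, -20676), -1)) = Mul(Add(Mul(Rational(1, 2), Rational(-1, 109), 43), Pow(-24, 2)), Pow(21645, -1)) = Mul(Add(Rational(-43, 218), 576), Rational(1, 21645)) = Mul(Rational(125525, 218), Rational(1, 21645)) = Rational(25105, 943722)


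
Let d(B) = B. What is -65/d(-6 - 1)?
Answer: 65/7 ≈ 9.2857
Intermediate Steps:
-65/d(-6 - 1) = -65/(-6 - 1) = -65/(-7) = -65*(-⅐) = 65/7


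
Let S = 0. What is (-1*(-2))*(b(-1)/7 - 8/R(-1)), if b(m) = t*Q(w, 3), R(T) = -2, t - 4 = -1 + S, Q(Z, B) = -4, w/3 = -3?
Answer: 32/7 ≈ 4.5714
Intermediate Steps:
w = -9 (w = 3*(-3) = -9)
t = 3 (t = 4 + (-1 + 0) = 4 - 1 = 3)
b(m) = -12 (b(m) = 3*(-4) = -12)
(-1*(-2))*(b(-1)/7 - 8/R(-1)) = (-1*(-2))*(-12/7 - 8/(-2)) = 2*(-12*1/7 - 8*(-1/2)) = 2*(-12/7 + 4) = 2*(16/7) = 32/7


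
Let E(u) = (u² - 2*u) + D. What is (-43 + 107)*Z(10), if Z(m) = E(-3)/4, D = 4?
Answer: 304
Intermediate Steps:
E(u) = 4 + u² - 2*u (E(u) = (u² - 2*u) + 4 = 4 + u² - 2*u)
Z(m) = 19/4 (Z(m) = (4 + (-3)² - 2*(-3))/4 = (4 + 9 + 6)*(¼) = 19*(¼) = 19/4)
(-43 + 107)*Z(10) = (-43 + 107)*(19/4) = 64*(19/4) = 304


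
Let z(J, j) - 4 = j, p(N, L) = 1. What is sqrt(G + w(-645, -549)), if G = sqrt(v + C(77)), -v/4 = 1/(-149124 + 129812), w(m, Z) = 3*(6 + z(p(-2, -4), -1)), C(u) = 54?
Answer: sqrt(157339692 + 2414*sqrt(314680591))/2414 ≈ 5.8608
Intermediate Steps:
z(J, j) = 4 + j
w(m, Z) = 27 (w(m, Z) = 3*(6 + (4 - 1)) = 3*(6 + 3) = 3*9 = 27)
v = 1/4828 (v = -4/(-149124 + 129812) = -4/(-19312) = -4*(-1/19312) = 1/4828 ≈ 0.00020713)
G = sqrt(314680591)/2414 (G = sqrt(1/4828 + 54) = sqrt(260713/4828) = sqrt(314680591)/2414 ≈ 7.3485)
sqrt(G + w(-645, -549)) = sqrt(sqrt(314680591)/2414 + 27) = sqrt(27 + sqrt(314680591)/2414)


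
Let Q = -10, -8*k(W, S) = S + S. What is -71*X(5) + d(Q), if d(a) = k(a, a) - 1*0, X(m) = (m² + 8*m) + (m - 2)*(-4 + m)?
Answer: -9651/2 ≈ -4825.5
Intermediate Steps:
k(W, S) = -S/4 (k(W, S) = -(S + S)/8 = -S/4)
X(m) = m² + 8*m + (-4 + m)*(-2 + m) (X(m) = (m² + 8*m) + (-2 + m)*(-4 + m) = (m² + 8*m) + (-4 + m)*(-2 + m) = m² + 8*m + (-4 + m)*(-2 + m))
d(a) = -a/4 (d(a) = -a/4 - 1*0 = -a/4 + 0 = -a/4)
-71*X(5) + d(Q) = -71*(8 + 2*5 + 2*5²) - ¼*(-10) = -71*(8 + 10 + 2*25) + 5/2 = -71*(8 + 10 + 50) + 5/2 = -71*68 + 5/2 = -4828 + 5/2 = -9651/2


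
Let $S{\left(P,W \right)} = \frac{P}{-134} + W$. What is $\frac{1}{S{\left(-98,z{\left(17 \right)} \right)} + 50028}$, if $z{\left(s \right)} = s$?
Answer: $\frac{67}{3353064} \approx 1.9982 \cdot 10^{-5}$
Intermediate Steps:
$S{\left(P,W \right)} = W - \frac{P}{134}$ ($S{\left(P,W \right)} = P \left(- \frac{1}{134}\right) + W = - \frac{P}{134} + W = W - \frac{P}{134}$)
$\frac{1}{S{\left(-98,z{\left(17 \right)} \right)} + 50028} = \frac{1}{\left(17 - - \frac{49}{67}\right) + 50028} = \frac{1}{\left(17 + \frac{49}{67}\right) + 50028} = \frac{1}{\frac{1188}{67} + 50028} = \frac{1}{\frac{3353064}{67}} = \frac{67}{3353064}$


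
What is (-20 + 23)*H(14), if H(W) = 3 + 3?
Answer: 18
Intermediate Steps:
H(W) = 6
(-20 + 23)*H(14) = (-20 + 23)*6 = 3*6 = 18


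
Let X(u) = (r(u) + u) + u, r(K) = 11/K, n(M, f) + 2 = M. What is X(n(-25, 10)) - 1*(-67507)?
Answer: 1821220/27 ≈ 67453.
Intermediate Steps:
n(M, f) = -2 + M
X(u) = 2*u + 11/u (X(u) = (11/u + u) + u = (u + 11/u) + u = 2*u + 11/u)
X(n(-25, 10)) - 1*(-67507) = (2*(-2 - 25) + 11/(-2 - 25)) - 1*(-67507) = (2*(-27) + 11/(-27)) + 67507 = (-54 + 11*(-1/27)) + 67507 = (-54 - 11/27) + 67507 = -1469/27 + 67507 = 1821220/27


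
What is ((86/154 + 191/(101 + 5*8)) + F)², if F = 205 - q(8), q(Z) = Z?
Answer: 4663867840801/117874449 ≈ 39566.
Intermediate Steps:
F = 197 (F = 205 - 1*8 = 205 - 8 = 197)
((86/154 + 191/(101 + 5*8)) + F)² = ((86/154 + 191/(101 + 5*8)) + 197)² = ((86*(1/154) + 191/(101 + 40)) + 197)² = ((43/77 + 191/141) + 197)² = (20770/10857 + 197)² = (2159599/10857)² = 4663867840801/117874449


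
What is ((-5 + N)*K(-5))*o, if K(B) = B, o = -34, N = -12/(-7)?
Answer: -3910/7 ≈ -558.57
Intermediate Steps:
N = 12/7 (N = -12*(-1/7) = 12/7 ≈ 1.7143)
((-5 + N)*K(-5))*o = ((-5 + 12/7)*(-5))*(-34) = -23/7*(-5)*(-34) = (115/7)*(-34) = -3910/7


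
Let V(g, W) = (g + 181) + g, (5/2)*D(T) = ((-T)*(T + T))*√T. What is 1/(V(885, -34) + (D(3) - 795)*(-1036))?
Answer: 20639275/17035013926177 - 186480*√3/17035013926177 ≈ 1.1926e-6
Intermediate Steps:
D(T) = -4*T^(5/2)/5 (D(T) = 2*(((-T)*(T + T))*√T)/5 = 2*(((-T)*(2*T))*√T)/5 = 2*((-2*T²)*√T)/5 = 2*(-2*T^(5/2))/5 = -4*T^(5/2)/5)
V(g, W) = 181 + 2*g (V(g, W) = (181 + g) + g = 181 + 2*g)
1/(V(885, -34) + (D(3) - 795)*(-1036)) = 1/((181 + 2*885) + (-36*√3/5 - 795)*(-1036)) = 1/((181 + 1770) + (-36*√3/5 - 795)*(-1036)) = 1/(1951 + (-36*√3/5 - 795)*(-1036)) = 1/(1951 + (-795 - 36*√3/5)*(-1036)) = 1/(1951 + (823620 + 37296*√3/5)) = 1/(825571 + 37296*√3/5)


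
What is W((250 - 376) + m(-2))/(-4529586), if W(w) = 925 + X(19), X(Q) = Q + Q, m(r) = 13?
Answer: -321/1509862 ≈ -0.00021260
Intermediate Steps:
X(Q) = 2*Q
W(w) = 963 (W(w) = 925 + 2*19 = 925 + 38 = 963)
W((250 - 376) + m(-2))/(-4529586) = 963/(-4529586) = 963*(-1/4529586) = -321/1509862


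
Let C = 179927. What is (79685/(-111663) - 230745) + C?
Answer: -5674570019/111663 ≈ -50819.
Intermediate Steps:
(79685/(-111663) - 230745) + C = (79685/(-111663) - 230745) + 179927 = (79685*(-1/111663) - 230745) + 179927 = (-79685/111663 - 230745) + 179927 = -25765758620/111663 + 179927 = -5674570019/111663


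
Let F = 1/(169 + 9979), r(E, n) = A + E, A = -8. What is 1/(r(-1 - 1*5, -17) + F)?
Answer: -10148/142071 ≈ -0.071429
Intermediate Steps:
r(E, n) = -8 + E
F = 1/10148 ≈ 9.8542e-5
1/(r(-1 - 1*5, -17) + F) = 1/((-8 + (-1 - 1*5)) + 1/10148) = 1/((-8 + (-1 - 5)) + 1/10148) = 1/((-8 - 6) + 1/10148) = 1/(-14 + 1/10148) = 1/(-142071/10148) = -10148/142071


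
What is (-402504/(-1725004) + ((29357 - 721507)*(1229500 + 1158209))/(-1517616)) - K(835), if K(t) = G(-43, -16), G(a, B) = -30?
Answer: 39595997378770997/36359634312 ≈ 1.0890e+6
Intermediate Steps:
K(t) = -30
(-402504/(-1725004) + ((29357 - 721507)*(1229500 + 1158209))/(-1517616)) - K(835) = (-402504/(-1725004) + ((29357 - 721507)*(1229500 + 1158209))/(-1517616)) - 1*(-30) = (-402504*(-1/1725004) - 692150*2387709*(-1/1517616)) + 30 = (100626/431251 - 1652652784350*(-1/1517616)) + 30 = (100626/431251 + 91814043575/84312) + 30 = 39594906589741637/36359634312 + 30 = 39595997378770997/36359634312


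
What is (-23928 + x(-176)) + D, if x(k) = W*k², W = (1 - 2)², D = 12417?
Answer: 19465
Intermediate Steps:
W = 1 (W = (-1)² = 1)
x(k) = k² (x(k) = 1*k² = k²)
(-23928 + x(-176)) + D = (-23928 + (-176)²) + 12417 = (-23928 + 30976) + 12417 = 7048 + 12417 = 19465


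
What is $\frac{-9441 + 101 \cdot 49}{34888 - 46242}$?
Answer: $\frac{2246}{5677} \approx 0.39563$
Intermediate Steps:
$\frac{-9441 + 101 \cdot 49}{34888 - 46242} = \frac{-9441 + 4949}{-11354} = \left(-4492\right) \left(- \frac{1}{11354}\right) = \frac{2246}{5677}$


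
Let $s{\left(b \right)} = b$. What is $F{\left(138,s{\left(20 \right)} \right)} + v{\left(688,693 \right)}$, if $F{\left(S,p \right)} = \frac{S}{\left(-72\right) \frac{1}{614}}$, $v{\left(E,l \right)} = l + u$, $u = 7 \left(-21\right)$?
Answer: $- \frac{3785}{6} \approx -630.83$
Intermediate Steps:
$u = -147$
$v{\left(E,l \right)} = -147 + l$ ($v{\left(E,l \right)} = l - 147 = -147 + l$)
$F{\left(S,p \right)} = - \frac{307 S}{36}$ ($F{\left(S,p \right)} = \frac{S}{\left(-72\right) \frac{1}{614}} = \frac{S}{- \frac{36}{307}} = S \left(- \frac{307}{36}\right) = - \frac{307 S}{36}$)
$F{\left(138,s{\left(20 \right)} \right)} + v{\left(688,693 \right)} = \left(- \frac{307}{36}\right) 138 + \left(-147 + 693\right) = - \frac{7061}{6} + 546 = - \frac{3785}{6}$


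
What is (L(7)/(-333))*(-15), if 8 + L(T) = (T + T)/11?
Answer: -10/33 ≈ -0.30303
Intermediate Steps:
L(T) = -8 + 2*T/11 (L(T) = -8 + (T + T)/11 = -8 + (2*T)*(1/11) = -8 + 2*T/11)
(L(7)/(-333))*(-15) = ((-8 + (2/11)*7)/(-333))*(-15) = ((-8 + 14/11)*(-1/333))*(-15) = -74/11*(-1/333)*(-15) = (2/99)*(-15) = -10/33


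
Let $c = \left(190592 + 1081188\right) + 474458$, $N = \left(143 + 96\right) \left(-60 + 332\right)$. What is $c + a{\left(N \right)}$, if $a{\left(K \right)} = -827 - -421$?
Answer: $1745832$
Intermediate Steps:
$N = 65008$ ($N = 239 \cdot 272 = 65008$)
$a{\left(K \right)} = -406$ ($a{\left(K \right)} = -827 + 421 = -406$)
$c = 1746238$ ($c = 1271780 + 474458 = 1746238$)
$c + a{\left(N \right)} = 1746238 - 406 = 1745832$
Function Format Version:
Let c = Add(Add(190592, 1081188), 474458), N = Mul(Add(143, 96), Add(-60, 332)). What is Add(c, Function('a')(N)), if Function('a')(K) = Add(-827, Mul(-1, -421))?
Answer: 1745832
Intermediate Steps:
N = 65008 (N = Mul(239, 272) = 65008)
Function('a')(K) = -406 (Function('a')(K) = Add(-827, 421) = -406)
c = 1746238 (c = Add(1271780, 474458) = 1746238)
Add(c, Function('a')(N)) = Add(1746238, -406) = 1745832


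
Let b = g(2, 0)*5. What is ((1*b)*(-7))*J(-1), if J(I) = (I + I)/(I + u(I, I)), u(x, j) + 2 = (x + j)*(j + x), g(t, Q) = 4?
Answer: 280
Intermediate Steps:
b = 20 (b = 4*5 = 20)
u(x, j) = -2 + (j + x)**2 (u(x, j) = -2 + (x + j)*(j + x) = -2 + (j + x)*(j + x) = -2 + (j + x)**2)
J(I) = 2*I/(-2 + I + 4*I**2) (J(I) = (I + I)/(I + (-2 + (I + I)**2)) = (2*I)/(I + (-2 + (2*I)**2)) = (2*I)/(I + (-2 + 4*I**2)) = (2*I)/(-2 + I + 4*I**2) = 2*I/(-2 + I + 4*I**2))
((1*b)*(-7))*J(-1) = ((1*20)*(-7))*(2*(-1)/(-2 - 1 + 4*(-1)**2)) = (20*(-7))*(2*(-1)/(-2 - 1 + 4*1)) = -280*(-1)/(-2 - 1 + 4) = -280*(-1)/1 = -280*(-1) = -140*(-2) = 280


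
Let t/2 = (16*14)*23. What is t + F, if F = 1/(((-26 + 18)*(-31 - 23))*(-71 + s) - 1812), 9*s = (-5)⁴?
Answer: 25595135/2484 ≈ 10304.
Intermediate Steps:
s = 625/9 (s = (⅑)*(-5)⁴ = (⅑)*625 = 625/9 ≈ 69.444)
F = -1/2484 (F = 1/(((-26 + 18)*(-31 - 23))*(-71 + 625/9) - 1812) = 1/(-8*(-54)*(-14/9) - 1812) = 1/(432*(-14/9) - 1812) = 1/(-672 - 1812) = 1/(-2484) = -1/2484 ≈ -0.00040258)
t = 10304 (t = 2*((16*14)*23) = 2*(224*23) = 2*5152 = 10304)
t + F = 10304 - 1/2484 = 25595135/2484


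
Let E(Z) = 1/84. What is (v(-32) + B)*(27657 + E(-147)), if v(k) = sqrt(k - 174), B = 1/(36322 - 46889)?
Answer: -2323189/887628 + 2323189*I*sqrt(206)/84 ≈ -2.6173 + 3.9695e+5*I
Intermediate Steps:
E(Z) = 1/84
B = -1/10567 (B = 1/(-10567) = -1/10567 ≈ -9.4634e-5)
v(k) = sqrt(-174 + k)
(v(-32) + B)*(27657 + E(-147)) = (sqrt(-174 - 32) - 1/10567)*(27657 + 1/84) = (sqrt(-206) - 1/10567)*(2323189/84) = (I*sqrt(206) - 1/10567)*(2323189/84) = (-1/10567 + I*sqrt(206))*(2323189/84) = -2323189/887628 + 2323189*I*sqrt(206)/84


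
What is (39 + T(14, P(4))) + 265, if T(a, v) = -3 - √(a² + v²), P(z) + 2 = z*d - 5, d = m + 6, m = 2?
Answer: 301 - √821 ≈ 272.35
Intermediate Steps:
d = 8 (d = 2 + 6 = 8)
P(z) = -7 + 8*z (P(z) = -2 + (z*8 - 5) = -2 + (8*z - 5) = -2 + (-5 + 8*z) = -7 + 8*z)
(39 + T(14, P(4))) + 265 = (39 + (-3 - √(14² + (-7 + 8*4)²))) + 265 = (39 + (-3 - √(196 + (-7 + 32)²))) + 265 = (39 + (-3 - √(196 + 25²))) + 265 = (39 + (-3 - √(196 + 625))) + 265 = (39 + (-3 - √821)) + 265 = (36 - √821) + 265 = 301 - √821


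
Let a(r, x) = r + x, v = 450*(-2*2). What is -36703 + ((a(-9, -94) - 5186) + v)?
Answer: -43792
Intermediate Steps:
v = -1800 (v = 450*(-4) = -1800)
-36703 + ((a(-9, -94) - 5186) + v) = -36703 + (((-9 - 94) - 5186) - 1800) = -36703 + ((-103 - 5186) - 1800) = -36703 + (-5289 - 1800) = -36703 - 7089 = -43792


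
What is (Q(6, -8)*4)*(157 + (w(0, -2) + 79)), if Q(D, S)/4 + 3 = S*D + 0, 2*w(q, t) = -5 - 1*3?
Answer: -189312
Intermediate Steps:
w(q, t) = -4 (w(q, t) = (-5 - 1*3)/2 = (-5 - 3)/2 = (1/2)*(-8) = -4)
Q(D, S) = -12 + 4*D*S (Q(D, S) = -12 + 4*(S*D + 0) = -12 + 4*(D*S + 0) = -12 + 4*(D*S) = -12 + 4*D*S)
(Q(6, -8)*4)*(157 + (w(0, -2) + 79)) = ((-12 + 4*6*(-8))*4)*(157 + (-4 + 79)) = ((-12 - 192)*4)*(157 + 75) = -204*4*232 = -816*232 = -189312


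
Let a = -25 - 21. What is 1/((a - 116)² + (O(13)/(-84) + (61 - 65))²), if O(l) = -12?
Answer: 49/1286685 ≈ 3.8082e-5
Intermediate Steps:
a = -46
1/((a - 116)² + (O(13)/(-84) + (61 - 65))²) = 1/((-46 - 116)² + (-12/(-84) + (61 - 65))²) = 1/((-162)² + (-12*(-1/84) - 4)²) = 1/(26244 + (⅐ - 4)²) = 1/(26244 + (-27/7)²) = 1/(26244 + 729/49) = 1/(1286685/49) = 49/1286685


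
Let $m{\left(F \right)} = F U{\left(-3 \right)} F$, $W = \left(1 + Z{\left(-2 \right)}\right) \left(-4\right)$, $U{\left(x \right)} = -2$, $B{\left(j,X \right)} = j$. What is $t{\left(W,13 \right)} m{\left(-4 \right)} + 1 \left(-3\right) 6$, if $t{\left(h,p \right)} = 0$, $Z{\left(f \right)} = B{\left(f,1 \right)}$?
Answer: $-18$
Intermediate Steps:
$Z{\left(f \right)} = f$
$W = 4$ ($W = \left(1 - 2\right) \left(-4\right) = \left(-1\right) \left(-4\right) = 4$)
$m{\left(F \right)} = - 2 F^{2}$ ($m{\left(F \right)} = F \left(-2\right) F = - 2 F F = - 2 F^{2}$)
$t{\left(W,13 \right)} m{\left(-4 \right)} + 1 \left(-3\right) 6 = 0 \left(- 2 \left(-4\right)^{2}\right) + 1 \left(-3\right) 6 = 0 \left(\left(-2\right) 16\right) - 18 = 0 \left(-32\right) - 18 = 0 - 18 = -18$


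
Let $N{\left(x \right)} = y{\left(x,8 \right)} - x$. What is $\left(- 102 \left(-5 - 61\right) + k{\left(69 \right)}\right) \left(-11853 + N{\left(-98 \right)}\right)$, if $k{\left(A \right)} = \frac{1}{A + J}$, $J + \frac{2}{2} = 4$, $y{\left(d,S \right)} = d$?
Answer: $- \frac{638356485}{8} \approx -7.9795 \cdot 10^{7}$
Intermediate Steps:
$J = 3$ ($J = -1 + 4 = 3$)
$N{\left(x \right)} = 0$ ($N{\left(x \right)} = x - x = 0$)
$k{\left(A \right)} = \frac{1}{3 + A}$ ($k{\left(A \right)} = \frac{1}{A + 3} = \frac{1}{3 + A}$)
$\left(- 102 \left(-5 - 61\right) + k{\left(69 \right)}\right) \left(-11853 + N{\left(-98 \right)}\right) = \left(- 102 \left(-5 - 61\right) + \frac{1}{3 + 69}\right) \left(-11853 + 0\right) = \left(\left(-102\right) \left(-66\right) + \frac{1}{72}\right) \left(-11853\right) = \left(6732 + \frac{1}{72}\right) \left(-11853\right) = \frac{484705}{72} \left(-11853\right) = - \frac{638356485}{8}$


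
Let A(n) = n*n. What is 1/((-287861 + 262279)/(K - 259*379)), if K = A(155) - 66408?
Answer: 70272/12791 ≈ 5.4939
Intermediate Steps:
A(n) = n²
K = -42383 (K = 155² - 66408 = 24025 - 66408 = -42383)
1/((-287861 + 262279)/(K - 259*379)) = 1/((-287861 + 262279)/(-42383 - 259*379)) = 1/(-25582/(-42383 - 98161)) = 1/(-25582/(-140544)) = 1/(-25582*(-1/140544)) = 1/(12791/70272) = 70272/12791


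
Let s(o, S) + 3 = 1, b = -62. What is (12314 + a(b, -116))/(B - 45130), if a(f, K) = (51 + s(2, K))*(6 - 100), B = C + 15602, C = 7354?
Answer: -3854/11087 ≈ -0.34761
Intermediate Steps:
s(o, S) = -2 (s(o, S) = -3 + 1 = -2)
B = 22956 (B = 7354 + 15602 = 22956)
a(f, K) = -4606 (a(f, K) = (51 - 2)*(6 - 100) = 49*(-94) = -4606)
(12314 + a(b, -116))/(B - 45130) = (12314 - 4606)/(22956 - 45130) = 7708/(-22174) = 7708*(-1/22174) = -3854/11087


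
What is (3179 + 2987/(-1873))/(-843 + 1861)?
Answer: 2975640/953357 ≈ 3.1212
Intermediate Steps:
(3179 + 2987/(-1873))/(-843 + 1861) = (3179 + 2987*(-1/1873))/1018 = (3179 - 2987/1873)*(1/1018) = (5951280/1873)*(1/1018) = 2975640/953357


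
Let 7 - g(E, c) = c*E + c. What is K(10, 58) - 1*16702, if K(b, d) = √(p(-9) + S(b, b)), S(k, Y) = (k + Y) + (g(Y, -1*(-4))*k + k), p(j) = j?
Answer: -16702 + I*√349 ≈ -16702.0 + 18.682*I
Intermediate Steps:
g(E, c) = 7 - c - E*c (g(E, c) = 7 - (c*E + c) = 7 - (E*c + c) = 7 - (c + E*c) = 7 + (-c - E*c) = 7 - c - E*c)
S(k, Y) = Y + 2*k + k*(3 - 4*Y) (S(k, Y) = (k + Y) + ((7 - (-1)*(-4) - Y*(-1*(-4)))*k + k) = (Y + k) + ((7 - 1*4 - 1*Y*4)*k + k) = (Y + k) + ((7 - 4 - 4*Y)*k + k) = (Y + k) + ((3 - 4*Y)*k + k) = (Y + k) + (k*(3 - 4*Y) + k) = (Y + k) + (k + k*(3 - 4*Y)) = Y + 2*k + k*(3 - 4*Y))
K(b, d) = √(-9 - 4*b² + 6*b) (K(b, d) = √(-9 + (b + 5*b - 4*b*b)) = √(-9 + (b + 5*b - 4*b²)) = √(-9 + (-4*b² + 6*b)) = √(-9 - 4*b² + 6*b))
K(10, 58) - 1*16702 = √(-9 - 4*10² + 6*10) - 1*16702 = √(-9 - 4*100 + 60) - 16702 = √(-9 - 400 + 60) - 16702 = √(-349) - 16702 = I*√349 - 16702 = -16702 + I*√349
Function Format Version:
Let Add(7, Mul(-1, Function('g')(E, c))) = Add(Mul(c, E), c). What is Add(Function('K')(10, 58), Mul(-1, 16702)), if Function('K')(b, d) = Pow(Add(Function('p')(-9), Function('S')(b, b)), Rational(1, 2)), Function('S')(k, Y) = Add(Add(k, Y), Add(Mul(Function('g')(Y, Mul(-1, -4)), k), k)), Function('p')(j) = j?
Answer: Add(-16702, Mul(I, Pow(349, Rational(1, 2)))) ≈ Add(-16702., Mul(18.682, I))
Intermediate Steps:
Function('g')(E, c) = Add(7, Mul(-1, c), Mul(-1, E, c)) (Function('g')(E, c) = Add(7, Mul(-1, Add(Mul(c, E), c))) = Add(7, Mul(-1, Add(Mul(E, c), c))) = Add(7, Mul(-1, Add(c, Mul(E, c)))) = Add(7, Add(Mul(-1, c), Mul(-1, E, c))) = Add(7, Mul(-1, c), Mul(-1, E, c)))
Function('S')(k, Y) = Add(Y, Mul(2, k), Mul(k, Add(3, Mul(-4, Y)))) (Function('S')(k, Y) = Add(Add(k, Y), Add(Mul(Add(7, Mul(-1, Mul(-1, -4)), Mul(-1, Y, Mul(-1, -4))), k), k)) = Add(Add(Y, k), Add(Mul(Add(7, Mul(-1, 4), Mul(-1, Y, 4)), k), k)) = Add(Add(Y, k), Add(Mul(Add(7, -4, Mul(-4, Y)), k), k)) = Add(Add(Y, k), Add(Mul(Add(3, Mul(-4, Y)), k), k)) = Add(Add(Y, k), Add(Mul(k, Add(3, Mul(-4, Y))), k)) = Add(Add(Y, k), Add(k, Mul(k, Add(3, Mul(-4, Y))))) = Add(Y, Mul(2, k), Mul(k, Add(3, Mul(-4, Y)))))
Function('K')(b, d) = Pow(Add(-9, Mul(-4, Pow(b, 2)), Mul(6, b)), Rational(1, 2)) (Function('K')(b, d) = Pow(Add(-9, Add(b, Mul(5, b), Mul(-4, b, b))), Rational(1, 2)) = Pow(Add(-9, Add(b, Mul(5, b), Mul(-4, Pow(b, 2)))), Rational(1, 2)) = Pow(Add(-9, Add(Mul(-4, Pow(b, 2)), Mul(6, b))), Rational(1, 2)) = Pow(Add(-9, Mul(-4, Pow(b, 2)), Mul(6, b)), Rational(1, 2)))
Add(Function('K')(10, 58), Mul(-1, 16702)) = Add(Pow(Add(-9, Mul(-4, Pow(10, 2)), Mul(6, 10)), Rational(1, 2)), Mul(-1, 16702)) = Add(Pow(Add(-9, Mul(-4, 100), 60), Rational(1, 2)), -16702) = Add(Pow(Add(-9, -400, 60), Rational(1, 2)), -16702) = Add(Pow(-349, Rational(1, 2)), -16702) = Add(Mul(I, Pow(349, Rational(1, 2))), -16702) = Add(-16702, Mul(I, Pow(349, Rational(1, 2))))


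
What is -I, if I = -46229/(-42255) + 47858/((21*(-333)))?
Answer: 62924459/10944045 ≈ 5.7496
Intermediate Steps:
I = -62924459/10944045 (I = -46229*(-1/42255) + 47858/(-6993) = 46229/42255 + 47858*(-1/6993) = 46229/42255 - 47858/6993 = -62924459/10944045 ≈ -5.7496)
-I = -1*(-62924459/10944045) = 62924459/10944045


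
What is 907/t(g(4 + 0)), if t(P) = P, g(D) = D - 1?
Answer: 907/3 ≈ 302.33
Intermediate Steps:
g(D) = -1 + D
907/t(g(4 + 0)) = 907/(-1 + (4 + 0)) = 907/(-1 + 4) = 907/3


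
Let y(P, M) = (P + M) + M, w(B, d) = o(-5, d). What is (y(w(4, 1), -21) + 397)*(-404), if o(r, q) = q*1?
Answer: -143824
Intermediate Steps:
o(r, q) = q
w(B, d) = d
y(P, M) = P + 2*M (y(P, M) = (M + P) + M = P + 2*M)
(y(w(4, 1), -21) + 397)*(-404) = ((1 + 2*(-21)) + 397)*(-404) = ((1 - 42) + 397)*(-404) = (-41 + 397)*(-404) = 356*(-404) = -143824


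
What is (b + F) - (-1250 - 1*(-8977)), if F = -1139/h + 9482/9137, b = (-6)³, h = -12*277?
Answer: -241198009673/30371388 ≈ -7941.6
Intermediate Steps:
h = -3324
b = -216
F = 41925211/30371388 (F = -1139/(-3324) + 9482/9137 = -1139*(-1/3324) + 9482*(1/9137) = 1139/3324 + 9482/9137 = 41925211/30371388 ≈ 1.3804)
(b + F) - (-1250 - 1*(-8977)) = (-216 + 41925211/30371388) - (-1250 - 1*(-8977)) = -6518294597/30371388 - (-1250 + 8977) = -6518294597/30371388 - 1*7727 = -6518294597/30371388 - 7727 = -241198009673/30371388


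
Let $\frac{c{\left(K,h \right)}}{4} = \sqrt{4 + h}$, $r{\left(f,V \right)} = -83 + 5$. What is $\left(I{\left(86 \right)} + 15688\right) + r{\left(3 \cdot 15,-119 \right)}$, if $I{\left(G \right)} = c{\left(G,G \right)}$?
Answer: $15610 + 12 \sqrt{10} \approx 15648.0$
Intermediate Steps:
$r{\left(f,V \right)} = -78$
$c{\left(K,h \right)} = 4 \sqrt{4 + h}$
$I{\left(G \right)} = 4 \sqrt{4 + G}$
$\left(I{\left(86 \right)} + 15688\right) + r{\left(3 \cdot 15,-119 \right)} = \left(4 \sqrt{4 + 86} + 15688\right) - 78 = \left(4 \sqrt{90} + 15688\right) - 78 = \left(4 \cdot 3 \sqrt{10} + 15688\right) - 78 = \left(12 \sqrt{10} + 15688\right) - 78 = \left(15688 + 12 \sqrt{10}\right) - 78 = 15610 + 12 \sqrt{10}$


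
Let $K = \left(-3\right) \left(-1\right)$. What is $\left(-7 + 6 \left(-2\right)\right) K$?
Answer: $-57$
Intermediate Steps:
$K = 3$
$\left(-7 + 6 \left(-2\right)\right) K = \left(-7 + 6 \left(-2\right)\right) 3 = \left(-7 - 12\right) 3 = \left(-19\right) 3 = -57$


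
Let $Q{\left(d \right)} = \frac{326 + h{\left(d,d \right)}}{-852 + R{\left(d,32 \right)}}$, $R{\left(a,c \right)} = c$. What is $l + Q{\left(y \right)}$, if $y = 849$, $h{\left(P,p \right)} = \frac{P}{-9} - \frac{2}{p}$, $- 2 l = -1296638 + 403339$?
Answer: $\frac{103649417409}{232060} \approx 4.4665 \cdot 10^{5}$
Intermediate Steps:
$l = \frac{893299}{2}$ ($l = - \frac{-1296638 + 403339}{2} = \left(- \frac{1}{2}\right) \left(-893299\right) = \frac{893299}{2} \approx 4.4665 \cdot 10^{5}$)
$h{\left(P,p \right)} = - \frac{2}{p} - \frac{P}{9}$ ($h{\left(P,p \right)} = P \left(- \frac{1}{9}\right) - \frac{2}{p} = - \frac{P}{9} - \frac{2}{p} = - \frac{2}{p} - \frac{P}{9}$)
$Q{\left(d \right)} = - \frac{163}{410} + \frac{1}{410 d} + \frac{d}{7380}$ ($Q{\left(d \right)} = \frac{326 - \left(\frac{2}{d} + \frac{d}{9}\right)}{-852 + 32} = \frac{326 - \frac{2}{d} - \frac{d}{9}}{-820} = \left(326 - \frac{2}{d} - \frac{d}{9}\right) \left(- \frac{1}{820}\right) = - \frac{163}{410} + \frac{1}{410 d} + \frac{d}{7380}$)
$l + Q{\left(y \right)} = \frac{893299}{2} + \frac{18 + 849 \left(-2934 + 849\right)}{7380 \cdot 849} = \frac{893299}{2} + \frac{1}{7380} \cdot \frac{1}{849} \left(18 + 849 \left(-2085\right)\right) = \frac{893299}{2} + \frac{1}{7380} \cdot \frac{1}{849} \left(18 - 1770165\right) = \frac{893299}{2} + \frac{1}{7380} \cdot \frac{1}{849} \left(-1770147\right) = \frac{893299}{2} - \frac{65561}{232060} = \frac{103649417409}{232060}$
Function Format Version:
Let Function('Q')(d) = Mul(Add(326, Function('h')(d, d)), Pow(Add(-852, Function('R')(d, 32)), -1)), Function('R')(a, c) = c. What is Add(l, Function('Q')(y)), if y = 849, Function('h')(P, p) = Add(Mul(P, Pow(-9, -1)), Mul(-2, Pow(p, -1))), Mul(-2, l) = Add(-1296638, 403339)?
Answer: Rational(103649417409, 232060) ≈ 4.4665e+5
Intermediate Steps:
l = Rational(893299, 2) (l = Mul(Rational(-1, 2), Add(-1296638, 403339)) = Mul(Rational(-1, 2), -893299) = Rational(893299, 2) ≈ 4.4665e+5)
Function('h')(P, p) = Add(Mul(-2, Pow(p, -1)), Mul(Rational(-1, 9), P)) (Function('h')(P, p) = Add(Mul(P, Rational(-1, 9)), Mul(-2, Pow(p, -1))) = Add(Mul(Rational(-1, 9), P), Mul(-2, Pow(p, -1))) = Add(Mul(-2, Pow(p, -1)), Mul(Rational(-1, 9), P)))
Function('Q')(d) = Add(Rational(-163, 410), Mul(Rational(1, 410), Pow(d, -1)), Mul(Rational(1, 7380), d)) (Function('Q')(d) = Mul(Add(326, Add(Mul(-2, Pow(d, -1)), Mul(Rational(-1, 9), d))), Pow(Add(-852, 32), -1)) = Mul(Add(326, Mul(-2, Pow(d, -1)), Mul(Rational(-1, 9), d)), Pow(-820, -1)) = Mul(Add(326, Mul(-2, Pow(d, -1)), Mul(Rational(-1, 9), d)), Rational(-1, 820)) = Add(Rational(-163, 410), Mul(Rational(1, 410), Pow(d, -1)), Mul(Rational(1, 7380), d)))
Add(l, Function('Q')(y)) = Add(Rational(893299, 2), Mul(Rational(1, 7380), Pow(849, -1), Add(18, Mul(849, Add(-2934, 849))))) = Add(Rational(893299, 2), Mul(Rational(1, 7380), Rational(1, 849), Add(18, Mul(849, -2085)))) = Add(Rational(893299, 2), Mul(Rational(1, 7380), Rational(1, 849), Add(18, -1770165))) = Add(Rational(893299, 2), Mul(Rational(1, 7380), Rational(1, 849), -1770147)) = Add(Rational(893299, 2), Rational(-65561, 232060)) = Rational(103649417409, 232060)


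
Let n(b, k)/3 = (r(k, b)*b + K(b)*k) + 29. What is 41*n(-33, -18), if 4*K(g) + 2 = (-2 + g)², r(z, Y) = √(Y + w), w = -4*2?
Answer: -1346727/2 - 4059*I*√41 ≈ -6.7336e+5 - 25990.0*I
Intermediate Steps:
w = -8
r(z, Y) = √(-8 + Y) (r(z, Y) = √(Y - 8) = √(-8 + Y))
K(g) = -½ + (-2 + g)²/4
n(b, k) = 87 + 3*b*√(-8 + b) + 3*k*(-½ + (-2 + b)²/4) (n(b, k) = 3*((√(-8 + b)*b + (-½ + (-2 + b)²/4)*k) + 29) = 3*((b*√(-8 + b) + k*(-½ + (-2 + b)²/4)) + 29) = 3*(29 + b*√(-8 + b) + k*(-½ + (-2 + b)²/4)) = 87 + 3*b*√(-8 + b) + 3*k*(-½ + (-2 + b)²/4))
41*n(-33, -18) = 41*(87 + 3*(-33)*√(-8 - 33) + (¾)*(-18)*(-2 + (-2 - 33)²)) = 41*(87 + 3*(-33)*√(-41) + (¾)*(-18)*(-2 + (-35)²)) = 41*(87 + 3*(-33)*(I*√41) + (¾)*(-18)*(-2 + 1225)) = 41*(87 - 99*I*√41 + (¾)*(-18)*1223) = 41*(87 - 99*I*√41 - 33021/2) = 41*(-32847/2 - 99*I*√41) = -1346727/2 - 4059*I*√41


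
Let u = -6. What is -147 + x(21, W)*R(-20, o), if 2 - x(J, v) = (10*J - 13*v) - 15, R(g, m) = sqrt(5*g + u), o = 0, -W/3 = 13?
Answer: -147 - 700*I*sqrt(106) ≈ -147.0 - 7206.9*I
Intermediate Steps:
W = -39 (W = -3*13 = -39)
R(g, m) = sqrt(-6 + 5*g) (R(g, m) = sqrt(5*g - 6) = sqrt(-6 + 5*g))
x(J, v) = 17 - 10*J + 13*v (x(J, v) = 2 - ((10*J - 13*v) - 15) = 2 - ((-13*v + 10*J) - 15) = 2 - (-15 - 13*v + 10*J) = 2 + (15 - 10*J + 13*v) = 17 - 10*J + 13*v)
-147 + x(21, W)*R(-20, o) = -147 + (17 - 10*21 + 13*(-39))*sqrt(-6 + 5*(-20)) = -147 + (17 - 210 - 507)*sqrt(-6 - 100) = -147 - 700*I*sqrt(106)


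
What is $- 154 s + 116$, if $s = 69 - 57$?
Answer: $-1732$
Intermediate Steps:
$s = 12$
$- 154 s + 116 = \left(-154\right) 12 + 116 = -1848 + 116 = -1732$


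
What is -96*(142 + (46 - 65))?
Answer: -11808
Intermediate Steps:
-96*(142 + (46 - 65)) = -96*(142 - 19) = -96*123 = -11808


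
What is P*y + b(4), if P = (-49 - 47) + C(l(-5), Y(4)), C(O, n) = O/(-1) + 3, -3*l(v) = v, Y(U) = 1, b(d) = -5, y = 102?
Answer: -9661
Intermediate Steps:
l(v) = -v/3
C(O, n) = 3 - O (C(O, n) = -O + 3 = 3 - O)
P = -284/3 (P = (-49 - 47) + (3 - (-1)*(-5)/3) = -96 + (3 - 1*5/3) = -96 + (3 - 5/3) = -96 + 4/3 = -284/3 ≈ -94.667)
P*y + b(4) = -284/3*102 - 5 = -9656 - 5 = -9661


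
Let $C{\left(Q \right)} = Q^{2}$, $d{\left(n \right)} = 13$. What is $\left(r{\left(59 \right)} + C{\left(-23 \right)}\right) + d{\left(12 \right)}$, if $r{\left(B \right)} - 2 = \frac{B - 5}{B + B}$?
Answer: $\frac{32123}{59} \approx 544.46$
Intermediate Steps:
$r{\left(B \right)} = 2 + \frac{-5 + B}{2 B}$ ($r{\left(B \right)} = 2 + \frac{B - 5}{B + B} = 2 + \frac{-5 + B}{2 B}$)
$\left(r{\left(59 \right)} + C{\left(-23 \right)}\right) + d{\left(12 \right)} = \left(\frac{5 \left(-1 + 59\right)}{2 \cdot 59} + \left(-23\right)^{2}\right) + 13 = \left(\frac{5}{2} \cdot \frac{1}{59} \cdot 58 + 529\right) + 13 = \left(\frac{145}{59} + 529\right) + 13 = \frac{31356}{59} + 13 = \frac{32123}{59}$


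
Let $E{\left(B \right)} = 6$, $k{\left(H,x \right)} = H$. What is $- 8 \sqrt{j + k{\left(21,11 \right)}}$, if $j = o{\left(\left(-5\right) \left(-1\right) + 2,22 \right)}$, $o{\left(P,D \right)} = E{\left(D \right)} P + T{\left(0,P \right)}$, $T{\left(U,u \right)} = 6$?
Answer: $- 8 \sqrt{69} \approx -66.453$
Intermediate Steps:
$o{\left(P,D \right)} = 6 + 6 P$ ($o{\left(P,D \right)} = 6 P + 6 = 6 + 6 P$)
$j = 48$ ($j = 6 + 6 \left(\left(-5\right) \left(-1\right) + 2\right) = 6 + 6 \left(5 + 2\right) = 6 + 6 \cdot 7 = 6 + 42 = 48$)
$- 8 \sqrt{j + k{\left(21,11 \right)}} = - 8 \sqrt{48 + 21} = - 8 \sqrt{69}$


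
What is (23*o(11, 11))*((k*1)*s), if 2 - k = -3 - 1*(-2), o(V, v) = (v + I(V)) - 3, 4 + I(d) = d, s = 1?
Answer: 1035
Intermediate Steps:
I(d) = -4 + d
o(V, v) = -7 + V + v (o(V, v) = (v + (-4 + V)) - 3 = (-4 + V + v) - 3 = -7 + V + v)
k = 3 (k = 2 - (-3 - 1*(-2)) = 2 - (-3 + 2) = 2 - 1*(-1) = 2 + 1 = 3)
(23*o(11, 11))*((k*1)*s) = (23*(-7 + 11 + 11))*((3*1)*1) = (23*15)*(3*1) = 345*3 = 1035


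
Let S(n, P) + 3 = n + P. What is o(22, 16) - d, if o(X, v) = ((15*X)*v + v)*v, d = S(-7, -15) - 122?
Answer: 84883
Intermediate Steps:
S(n, P) = -3 + P + n (S(n, P) = -3 + (n + P) = -3 + (P + n) = -3 + P + n)
d = -147 (d = (-3 - 15 - 7) - 122 = -25 - 122 = -147)
o(X, v) = v*(v + 15*X*v) (o(X, v) = (15*X*v + v)*v = (v + 15*X*v)*v = v*(v + 15*X*v))
o(22, 16) - d = 16²*(1 + 15*22) - 1*(-147) = 256*(1 + 330) + 147 = 256*331 + 147 = 84736 + 147 = 84883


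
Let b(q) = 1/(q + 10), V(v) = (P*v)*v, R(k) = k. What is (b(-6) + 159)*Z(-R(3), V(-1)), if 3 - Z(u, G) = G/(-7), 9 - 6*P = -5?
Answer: 3185/6 ≈ 530.83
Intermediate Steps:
P = 7/3 (P = 3/2 - ⅙*(-5) = 3/2 + ⅚ = 7/3 ≈ 2.3333)
V(v) = 7*v²/3 (V(v) = (7*v/3)*v = 7*v²/3)
Z(u, G) = 3 + G/7 (Z(u, G) = 3 - G/(-7) = 3 - G*(-1)/7 = 3 - (-1)*G/7 = 3 + G/7)
b(q) = 1/(10 + q)
(b(-6) + 159)*Z(-R(3), V(-1)) = (1/(10 - 6) + 159)*(3 + ((7/3)*(-1)²)/7) = (1/4 + 159)*(3 + ((7/3)*1)/7) = (¼ + 159)*(3 + (⅐)*(7/3)) = 637*(3 + ⅓)/4 = (637/4)*(10/3) = 3185/6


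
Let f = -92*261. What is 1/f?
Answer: -1/24012 ≈ -4.1646e-5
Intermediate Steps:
f = -24012
1/f = 1/(-24012) = -1/24012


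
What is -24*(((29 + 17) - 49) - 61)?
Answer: 1536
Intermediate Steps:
-24*(((29 + 17) - 49) - 61) = -24*((46 - 49) - 61) = -24*(-3 - 61) = -24*(-64) = 1536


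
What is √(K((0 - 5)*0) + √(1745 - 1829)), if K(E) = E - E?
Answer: 21^(¼)*(1 + I) ≈ 2.1407 + 2.1407*I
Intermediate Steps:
K(E) = 0
√(K((0 - 5)*0) + √(1745 - 1829)) = √(0 + √(1745 - 1829)) = √(0 + √(-84)) = √(0 + 2*I*√21) = √(2*I*√21) = √2*21^(¼)*√I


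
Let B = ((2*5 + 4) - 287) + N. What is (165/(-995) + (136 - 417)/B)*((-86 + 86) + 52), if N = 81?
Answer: 644579/9552 ≈ 67.481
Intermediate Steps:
B = -192 (B = ((2*5 + 4) - 287) + 81 = ((10 + 4) - 287) + 81 = (14 - 287) + 81 = -273 + 81 = -192)
(165/(-995) + (136 - 417)/B)*((-86 + 86) + 52) = (165/(-995) + (136 - 417)/(-192))*((-86 + 86) + 52) = (165*(-1/995) - 281*(-1/192))*(0 + 52) = (-33/199 + 281/192)*52 = (49583/38208)*52 = 644579/9552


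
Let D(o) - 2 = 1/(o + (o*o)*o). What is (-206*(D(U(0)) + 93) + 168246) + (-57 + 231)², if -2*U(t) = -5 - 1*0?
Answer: 25946392/145 ≈ 1.7894e+5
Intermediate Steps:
U(t) = 5/2 (U(t) = -(-5 - 1*0)/2 = -(-5 + 0)/2 = -½*(-5) = 5/2)
D(o) = 2 + 1/(o + o³) (D(o) = 2 + 1/(o + (o*o)*o) = 2 + 1/(o + o²*o) = 2 + 1/(o + o³))
(-206*(D(U(0)) + 93) + 168246) + (-57 + 231)² = (-206*((1 + 2*(5/2) + 2*(5/2)³)/(5/2 + (5/2)³) + 93) + 168246) + (-57 + 231)² = (-206*((1 + 5 + 2*(125/8))/(5/2 + 125/8) + 93) + 168246) + 174² = (-206*((1 + 5 + 125/4)/(145/8) + 93) + 168246) + 30276 = (-206*((8/145)*(149/4) + 93) + 168246) + 30276 = (-206*(298/145 + 93) + 168246) + 30276 = (-206*13783/145 + 168246) + 30276 = (-2839298/145 + 168246) + 30276 = 21556372/145 + 30276 = 25946392/145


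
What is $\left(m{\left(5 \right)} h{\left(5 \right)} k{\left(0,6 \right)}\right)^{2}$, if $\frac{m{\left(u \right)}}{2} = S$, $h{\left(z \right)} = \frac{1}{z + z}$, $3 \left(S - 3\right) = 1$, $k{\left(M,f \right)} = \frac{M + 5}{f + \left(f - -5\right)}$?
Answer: $\frac{100}{2601} \approx 0.038447$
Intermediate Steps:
$k{\left(M,f \right)} = \frac{5 + M}{5 + 2 f}$ ($k{\left(M,f \right)} = \frac{5 + M}{f + \left(f + 5\right)} = \frac{5 + M}{f + \left(5 + f\right)} = \frac{5 + M}{5 + 2 f}$)
$S = \frac{10}{3}$ ($S = 3 + \frac{1}{3} \cdot 1 = 3 + \frac{1}{3} = \frac{10}{3} \approx 3.3333$)
$h{\left(z \right)} = \frac{1}{2 z}$
$m{\left(u \right)} = \frac{20}{3}$ ($m{\left(u \right)} = 2 \cdot \frac{10}{3} = \frac{20}{3}$)
$\left(m{\left(5 \right)} h{\left(5 \right)} k{\left(0,6 \right)}\right)^{2} = \left(\frac{20 \frac{1}{2 \cdot 5}}{3} \frac{5 + 0}{5 + 2 \cdot 6}\right)^{2} = \left(\frac{20 \cdot \frac{1}{2} \cdot \frac{1}{5}}{3} \frac{1}{5 + 12} \cdot 5\right)^{2} = \left(\frac{20}{3} \cdot \frac{1}{10} \cdot \frac{1}{17} \cdot 5\right)^{2} = \left(\frac{2 \cdot \frac{1}{17} \cdot 5}{3}\right)^{2} = \left(\frac{2}{3} \cdot \frac{5}{17}\right)^{2} = \left(\frac{10}{51}\right)^{2} = \frac{100}{2601}$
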